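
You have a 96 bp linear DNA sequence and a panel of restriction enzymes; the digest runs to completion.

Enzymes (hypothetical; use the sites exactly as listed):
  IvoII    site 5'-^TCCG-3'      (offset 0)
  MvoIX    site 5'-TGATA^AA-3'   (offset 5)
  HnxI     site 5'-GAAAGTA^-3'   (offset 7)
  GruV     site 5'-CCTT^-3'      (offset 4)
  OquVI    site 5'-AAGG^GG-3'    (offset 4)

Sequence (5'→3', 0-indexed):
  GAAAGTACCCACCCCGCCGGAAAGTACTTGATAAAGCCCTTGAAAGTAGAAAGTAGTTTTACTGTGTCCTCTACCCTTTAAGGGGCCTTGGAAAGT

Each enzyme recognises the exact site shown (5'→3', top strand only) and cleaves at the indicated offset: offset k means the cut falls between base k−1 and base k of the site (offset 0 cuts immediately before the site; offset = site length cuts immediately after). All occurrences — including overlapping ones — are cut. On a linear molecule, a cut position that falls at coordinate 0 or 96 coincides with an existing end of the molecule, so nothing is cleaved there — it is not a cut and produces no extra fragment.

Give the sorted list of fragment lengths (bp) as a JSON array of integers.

Site scan:
  IvoII (TCCG, off=0): no sites
  MvoIX (TGATAAA, off=5): starts [28] → cuts [33]
  HnxI (GAAAGTA, off=7): starts [0, 19, 41, 48] → cuts [7, 26, 48, 55]
  GruV (CCTT, off=4): starts [37, 74, 85] → cuts [41, 78, 89]
  OquVI (AAGGGG, off=4): starts [79] → cuts [83]

Pooled cuts: [7, 26, 33, 41, 48, 55, 78, 83, 89]

Fragments:
  [0,7): 7 bp
  [7,26): 19 bp
  [26,33): 7 bp
  [33,41): 8 bp
  [41,48): 7 bp
  [48,55): 7 bp
  [55,78): 23 bp
  [78,83): 5 bp
  [83,89): 6 bp
  [89,96): 7 bp

[5,6,7,7,7,7,7,8,19,23]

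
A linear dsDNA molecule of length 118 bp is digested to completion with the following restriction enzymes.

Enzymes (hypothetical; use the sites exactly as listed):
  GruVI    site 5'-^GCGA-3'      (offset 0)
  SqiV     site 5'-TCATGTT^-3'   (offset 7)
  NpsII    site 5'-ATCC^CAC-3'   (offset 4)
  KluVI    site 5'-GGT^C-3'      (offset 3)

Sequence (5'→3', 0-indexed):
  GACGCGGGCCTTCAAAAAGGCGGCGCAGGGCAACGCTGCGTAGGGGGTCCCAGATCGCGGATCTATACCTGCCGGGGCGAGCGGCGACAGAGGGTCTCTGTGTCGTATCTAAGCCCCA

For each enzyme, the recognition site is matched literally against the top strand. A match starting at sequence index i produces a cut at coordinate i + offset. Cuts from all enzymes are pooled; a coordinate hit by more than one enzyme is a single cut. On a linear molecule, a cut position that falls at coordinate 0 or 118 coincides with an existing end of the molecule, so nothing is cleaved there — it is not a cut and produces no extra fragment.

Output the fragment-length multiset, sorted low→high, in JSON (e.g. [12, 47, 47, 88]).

[7,12,23,28,48]

Scan for sites:
  GruVI (GCGA, off=0): starts [76, 83] → cuts [76, 83]
  SqiV (TCATGTT, off=7): no sites
  NpsII (ATCCCAC, off=4): no sites
  KluVI (GGTC, off=3): starts [45, 92] → cuts [48, 95]

Pooled cuts: [48, 76, 83, 95]

Fragment lengths:
  [0,48): 48 bp
  [48,76): 28 bp
  [76,83): 7 bp
  [83,95): 12 bp
  [95,118): 23 bp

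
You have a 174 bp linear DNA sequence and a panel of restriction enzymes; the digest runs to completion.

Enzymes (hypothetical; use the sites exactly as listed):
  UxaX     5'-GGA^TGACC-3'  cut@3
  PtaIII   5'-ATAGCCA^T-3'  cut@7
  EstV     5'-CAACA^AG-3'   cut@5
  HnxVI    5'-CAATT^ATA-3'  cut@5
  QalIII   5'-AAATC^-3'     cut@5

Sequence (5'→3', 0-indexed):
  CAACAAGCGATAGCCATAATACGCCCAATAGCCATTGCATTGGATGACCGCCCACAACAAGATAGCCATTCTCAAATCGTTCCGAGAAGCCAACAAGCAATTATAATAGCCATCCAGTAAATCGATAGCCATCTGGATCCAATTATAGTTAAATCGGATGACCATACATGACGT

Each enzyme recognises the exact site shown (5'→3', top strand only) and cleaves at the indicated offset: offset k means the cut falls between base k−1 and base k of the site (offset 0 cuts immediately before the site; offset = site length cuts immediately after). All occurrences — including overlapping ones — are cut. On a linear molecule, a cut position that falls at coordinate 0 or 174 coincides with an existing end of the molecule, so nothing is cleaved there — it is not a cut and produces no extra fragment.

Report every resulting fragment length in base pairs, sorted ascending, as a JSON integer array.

Per-enzyme occurrences:
  UxaX GGATGACC/3: at [41, 155] ⇒ [44, 158]
  PtaIII ATAGCCAT/7: at [9, 27, 61, 105, 124] ⇒ [16, 34, 68, 112, 131]
  EstV CAACAAG/5: at [0, 54, 90] ⇒ [5, 59, 95]
  HnxVI CAATTATA/5: at [97, 139] ⇒ [102, 144]
  QalIII AAATC/5: at [73, 118, 150] ⇒ [78, 123, 155]

All cut coordinates (distinct, sorted): [5, 16, 34, 44, 59, 68, 78, 95, 102, 112, 123, 131, 144, 155, 158]

Fragments:
  [0,5): 5 bp
  [5,16): 11 bp
  [16,34): 18 bp
  [34,44): 10 bp
  [44,59): 15 bp
  [59,68): 9 bp
  [68,78): 10 bp
  [78,95): 17 bp
  [95,102): 7 bp
  [102,112): 10 bp
  [112,123): 11 bp
  [123,131): 8 bp
  [131,144): 13 bp
  [144,155): 11 bp
  [155,158): 3 bp
  [158,174): 16 bp

[3,5,7,8,9,10,10,10,11,11,11,13,15,16,17,18]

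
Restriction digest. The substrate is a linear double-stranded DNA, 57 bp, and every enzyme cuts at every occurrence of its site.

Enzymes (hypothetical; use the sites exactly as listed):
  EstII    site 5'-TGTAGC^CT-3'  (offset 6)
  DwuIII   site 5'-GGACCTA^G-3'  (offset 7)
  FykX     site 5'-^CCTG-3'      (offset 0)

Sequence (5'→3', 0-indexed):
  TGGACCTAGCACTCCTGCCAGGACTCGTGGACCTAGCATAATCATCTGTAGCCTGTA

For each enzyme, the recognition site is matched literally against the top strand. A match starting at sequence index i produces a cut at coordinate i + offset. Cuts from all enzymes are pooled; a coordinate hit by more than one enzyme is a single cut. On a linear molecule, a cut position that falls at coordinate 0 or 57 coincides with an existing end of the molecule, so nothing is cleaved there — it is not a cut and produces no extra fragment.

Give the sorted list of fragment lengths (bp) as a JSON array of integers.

Per-enzyme occurrences:
  EstII TGTAGCCT/6: at [46] ⇒ [52]
  DwuIII GGACCTAG/7: at [1, 28] ⇒ [8, 35]
  FykX CCTG/0: at [13, 51] ⇒ [13, 51]

Pooled cuts: [8, 13, 35, 51, 52]

Fragments:
  [0,8): 8 bp
  [8,13): 5 bp
  [13,35): 22 bp
  [35,51): 16 bp
  [51,52): 1 bp
  [52,57): 5 bp

[1,5,5,8,16,22]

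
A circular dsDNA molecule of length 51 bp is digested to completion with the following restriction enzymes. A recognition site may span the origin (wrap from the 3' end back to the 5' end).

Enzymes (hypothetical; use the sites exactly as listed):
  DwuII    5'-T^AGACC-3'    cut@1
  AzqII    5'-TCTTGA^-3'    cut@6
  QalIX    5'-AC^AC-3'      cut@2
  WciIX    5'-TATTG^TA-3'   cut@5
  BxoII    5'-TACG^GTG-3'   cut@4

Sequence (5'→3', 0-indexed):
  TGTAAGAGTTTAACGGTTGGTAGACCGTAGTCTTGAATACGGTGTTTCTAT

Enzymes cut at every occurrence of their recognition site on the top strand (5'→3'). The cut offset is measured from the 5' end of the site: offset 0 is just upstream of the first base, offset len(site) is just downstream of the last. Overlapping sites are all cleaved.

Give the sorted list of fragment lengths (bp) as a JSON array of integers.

Scan for sites:
  DwuII (TAGACC, off=1): starts [20] → cuts [21]
  AzqII (TCTTGA, off=6): starts [30] → cuts [36]
  QalIX (ACAC, off=2): no sites
  WciIX (TATTGTA, off=5): starts [48] → cuts [2]
  BxoII (TACGGTG, off=4): starts [37] → cuts [41]

Pooled cuts: [2, 21, 36, 41]

Fragments:
  2→21: 19 bp
  21→36: 15 bp
  36→41: 5 bp
  41→2 (wrap): 51-41+2 = 12 bp

[5,12,15,19]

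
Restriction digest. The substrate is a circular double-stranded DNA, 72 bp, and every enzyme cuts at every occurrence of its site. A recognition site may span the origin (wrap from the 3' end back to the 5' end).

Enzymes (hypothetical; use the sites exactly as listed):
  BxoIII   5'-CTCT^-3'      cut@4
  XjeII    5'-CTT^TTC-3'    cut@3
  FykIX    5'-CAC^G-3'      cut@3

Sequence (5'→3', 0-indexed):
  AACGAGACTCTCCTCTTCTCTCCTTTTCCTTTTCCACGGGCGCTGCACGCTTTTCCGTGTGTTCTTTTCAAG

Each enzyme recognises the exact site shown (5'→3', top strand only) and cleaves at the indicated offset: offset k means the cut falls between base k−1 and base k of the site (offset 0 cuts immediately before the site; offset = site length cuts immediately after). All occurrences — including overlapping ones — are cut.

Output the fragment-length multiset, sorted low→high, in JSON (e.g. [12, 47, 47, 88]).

[4,4,5,5,6,6,11,14,17]

Per-enzyme occurrences:
  BxoIII CTCT/4: at [7, 12, 17] ⇒ [11, 16, 21]
  XjeII CTTTTC/3: at [22, 28, 49, 63] ⇒ [25, 31, 52, 66]
  FykIX CACG/3: at [34, 45] ⇒ [37, 48]

Pooled cuts: [11, 16, 21, 25, 31, 37, 48, 52, 66]

Fragments:
  11→16: 5 bp
  16→21: 5 bp
  21→25: 4 bp
  25→31: 6 bp
  31→37: 6 bp
  37→48: 11 bp
  48→52: 4 bp
  52→66: 14 bp
  66→11 (wrap): 72-66+11 = 17 bp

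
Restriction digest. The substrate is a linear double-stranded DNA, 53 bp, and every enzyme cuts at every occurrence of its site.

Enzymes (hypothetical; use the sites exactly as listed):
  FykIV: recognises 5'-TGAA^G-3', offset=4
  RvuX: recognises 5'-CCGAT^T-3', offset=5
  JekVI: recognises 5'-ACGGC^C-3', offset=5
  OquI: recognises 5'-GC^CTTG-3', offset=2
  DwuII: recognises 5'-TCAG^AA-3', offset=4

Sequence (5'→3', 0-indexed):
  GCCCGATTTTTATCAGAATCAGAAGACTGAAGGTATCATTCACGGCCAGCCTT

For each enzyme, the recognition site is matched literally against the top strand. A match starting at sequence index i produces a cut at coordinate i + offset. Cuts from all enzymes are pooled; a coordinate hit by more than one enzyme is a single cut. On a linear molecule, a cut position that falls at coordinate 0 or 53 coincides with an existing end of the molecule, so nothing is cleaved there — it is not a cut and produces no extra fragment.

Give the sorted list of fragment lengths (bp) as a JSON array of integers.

[6,7,7,9,9,15]

Site scan:
  FykIV TGAAG/4: at [27] ⇒ [31]
  RvuX CCGATT/5: at [2] ⇒ [7]
  JekVI ACGGCC/5: at [41] ⇒ [46]
  OquI (GCCTTG, off=2): no sites
  DwuII TCAGAA/4: at [12, 18] ⇒ [16, 22]

Pooled cuts: [7, 16, 22, 31, 46]

Fragments:
  [0,7): 7 bp
  [7,16): 9 bp
  [16,22): 6 bp
  [22,31): 9 bp
  [31,46): 15 bp
  [46,53): 7 bp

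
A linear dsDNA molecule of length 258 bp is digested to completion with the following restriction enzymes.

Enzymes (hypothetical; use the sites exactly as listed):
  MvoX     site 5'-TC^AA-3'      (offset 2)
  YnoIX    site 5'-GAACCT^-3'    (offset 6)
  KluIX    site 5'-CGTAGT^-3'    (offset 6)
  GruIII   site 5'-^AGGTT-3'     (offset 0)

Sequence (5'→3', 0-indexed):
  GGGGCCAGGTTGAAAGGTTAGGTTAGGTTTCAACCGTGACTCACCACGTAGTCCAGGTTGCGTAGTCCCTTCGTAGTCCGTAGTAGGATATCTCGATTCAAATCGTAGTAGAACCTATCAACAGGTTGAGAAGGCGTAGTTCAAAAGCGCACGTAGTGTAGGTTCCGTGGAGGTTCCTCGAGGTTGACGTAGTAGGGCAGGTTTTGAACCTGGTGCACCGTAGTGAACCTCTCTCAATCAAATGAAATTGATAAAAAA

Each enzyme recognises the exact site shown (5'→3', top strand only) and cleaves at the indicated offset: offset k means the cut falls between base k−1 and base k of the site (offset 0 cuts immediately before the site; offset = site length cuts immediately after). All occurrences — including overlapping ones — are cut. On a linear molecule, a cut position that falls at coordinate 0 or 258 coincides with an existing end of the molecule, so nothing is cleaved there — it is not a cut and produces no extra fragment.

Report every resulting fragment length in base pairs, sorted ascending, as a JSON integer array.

Site scan:
  MvoX TCAA/2: at [29, 97, 117, 140, 233, 237] ⇒ [31, 99, 119, 142, 235, 239]
  YnoIX GAACCT/6: at [110, 205, 224] ⇒ [116, 211, 230]
  KluIX CGTAGT/6: at [46, 60, 71, 78, 103, 134, 151, 187, 218] ⇒ [52, 66, 77, 84, 109, 140, 157, 193, 224]
  GruIII AGGTT/0: at [6, 14, 19, 24, 54, 122, 159, 170, 180, 198] ⇒ [6, 14, 19, 24, 54, 122, 159, 170, 180, 198]

Pooled cuts: [6, 14, 19, 24, 31, 52, 54, 66, 77, 84, 99, 109, 116, 119, 122, 140, 142, 157, 159, 170, 180, 193, 198, 211, 224, 230, 235, 239]

Fragments:
  [0,6): 6 bp
  [6,14): 8 bp
  [14,19): 5 bp
  [19,24): 5 bp
  [24,31): 7 bp
  [31,52): 21 bp
  [52,54): 2 bp
  [54,66): 12 bp
  [66,77): 11 bp
  [77,84): 7 bp
  [84,99): 15 bp
  [99,109): 10 bp
  [109,116): 7 bp
  [116,119): 3 bp
  [119,122): 3 bp
  [122,140): 18 bp
  [140,142): 2 bp
  [142,157): 15 bp
  [157,159): 2 bp
  [159,170): 11 bp
  [170,180): 10 bp
  [180,193): 13 bp
  [193,198): 5 bp
  [198,211): 13 bp
  [211,224): 13 bp
  [224,230): 6 bp
  [230,235): 5 bp
  [235,239): 4 bp
  [239,258): 19 bp

[2,2,2,3,3,4,5,5,5,5,6,6,7,7,7,8,10,10,11,11,12,13,13,13,15,15,18,19,21]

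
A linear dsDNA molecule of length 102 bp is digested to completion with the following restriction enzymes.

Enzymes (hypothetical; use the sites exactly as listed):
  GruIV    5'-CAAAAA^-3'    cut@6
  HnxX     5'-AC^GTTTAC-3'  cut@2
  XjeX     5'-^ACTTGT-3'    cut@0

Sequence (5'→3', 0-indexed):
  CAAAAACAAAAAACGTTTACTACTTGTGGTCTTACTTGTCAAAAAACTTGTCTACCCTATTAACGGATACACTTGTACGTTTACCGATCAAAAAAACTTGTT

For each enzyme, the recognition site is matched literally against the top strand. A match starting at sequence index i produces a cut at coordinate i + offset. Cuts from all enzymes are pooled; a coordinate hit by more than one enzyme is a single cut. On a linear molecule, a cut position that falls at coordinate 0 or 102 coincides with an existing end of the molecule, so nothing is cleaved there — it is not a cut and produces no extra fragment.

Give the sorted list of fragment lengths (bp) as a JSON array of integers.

Per-enzyme occurrences:
  GruIV (CAAAAA, off=6): starts [0, 6, 39, 88] → cuts [6, 12, 45, 94]
  HnxX (ACGTTTAC, off=2): starts [12, 76] → cuts [14, 78]
  XjeX (ACTTGT, off=0): starts [21, 33, 45, 70, 95] → cuts [21, 33, 45, 70, 95]

All cut coordinates (distinct, sorted): [6, 12, 14, 21, 33, 45, 70, 78, 94, 95]

Fragment lengths:
  [0,6): 6 bp
  [6,12): 6 bp
  [12,14): 2 bp
  [14,21): 7 bp
  [21,33): 12 bp
  [33,45): 12 bp
  [45,70): 25 bp
  [70,78): 8 bp
  [78,94): 16 bp
  [94,95): 1 bp
  [95,102): 7 bp

[1,2,6,6,7,7,8,12,12,16,25]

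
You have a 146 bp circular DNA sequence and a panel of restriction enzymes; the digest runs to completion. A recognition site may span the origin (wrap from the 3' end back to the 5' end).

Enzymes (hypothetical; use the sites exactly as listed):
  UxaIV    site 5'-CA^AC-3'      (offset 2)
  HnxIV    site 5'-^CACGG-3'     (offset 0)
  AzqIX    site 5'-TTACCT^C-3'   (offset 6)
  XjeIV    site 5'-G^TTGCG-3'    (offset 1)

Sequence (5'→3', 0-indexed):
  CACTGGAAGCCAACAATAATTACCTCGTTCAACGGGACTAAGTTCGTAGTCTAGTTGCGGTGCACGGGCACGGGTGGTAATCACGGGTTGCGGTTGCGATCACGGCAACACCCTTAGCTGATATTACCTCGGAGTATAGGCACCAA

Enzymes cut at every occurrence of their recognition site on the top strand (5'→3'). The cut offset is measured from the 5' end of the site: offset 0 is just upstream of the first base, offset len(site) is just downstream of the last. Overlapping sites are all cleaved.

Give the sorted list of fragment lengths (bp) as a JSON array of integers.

[6,6,6,6,7,7,8,13,13,13,16,22,23]

Site scan:
  UxaIV (CAAC, off=2): starts [10, 29, 105, 143] → cuts [12, 31, 107, 145]
  HnxIV (CACGG, off=0): starts [62, 68, 81, 100] → cuts [62, 68, 81, 100]
  AzqIX (TTACCTC, off=6): starts [19, 123] → cuts [25, 129]
  XjeIV (GTTGCG, off=1): starts [53, 86, 92] → cuts [54, 87, 93]

Pooled cuts: [12, 25, 31, 54, 62, 68, 81, 87, 93, 100, 107, 129, 145]

Fragment lengths:
  12→25: 13 bp
  25→31: 6 bp
  31→54: 23 bp
  54→62: 8 bp
  62→68: 6 bp
  68→81: 13 bp
  81→87: 6 bp
  87→93: 6 bp
  93→100: 7 bp
  100→107: 7 bp
  107→129: 22 bp
  129→145: 16 bp
  145→12 (wrap): 146-145+12 = 13 bp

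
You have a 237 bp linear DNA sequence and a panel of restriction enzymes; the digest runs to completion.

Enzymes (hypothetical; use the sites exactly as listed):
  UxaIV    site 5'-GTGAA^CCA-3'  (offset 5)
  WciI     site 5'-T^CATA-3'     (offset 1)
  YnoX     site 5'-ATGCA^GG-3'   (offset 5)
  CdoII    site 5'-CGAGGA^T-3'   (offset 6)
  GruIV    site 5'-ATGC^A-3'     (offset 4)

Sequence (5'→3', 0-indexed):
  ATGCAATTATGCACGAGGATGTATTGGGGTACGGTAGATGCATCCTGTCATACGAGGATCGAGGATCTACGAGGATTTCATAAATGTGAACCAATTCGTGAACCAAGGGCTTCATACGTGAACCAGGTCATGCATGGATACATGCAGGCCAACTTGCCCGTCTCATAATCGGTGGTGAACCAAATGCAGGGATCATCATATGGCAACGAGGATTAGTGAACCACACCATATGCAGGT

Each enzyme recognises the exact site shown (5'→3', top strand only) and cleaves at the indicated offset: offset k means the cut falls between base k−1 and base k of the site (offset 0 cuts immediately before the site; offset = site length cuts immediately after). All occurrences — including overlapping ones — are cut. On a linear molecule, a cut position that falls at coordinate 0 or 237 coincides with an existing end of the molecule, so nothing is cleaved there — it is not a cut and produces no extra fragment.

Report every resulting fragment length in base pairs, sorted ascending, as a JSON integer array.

[1,1,1,3,3,4,7,7,7,8,8,8,8,10,10,10,10,11,12,12,12,13,16,16,17,22]

Per-enzyme occurrences:
  UxaIV (GTGAACCA, off=5): starts [85, 97, 117, 174, 215] → cuts [90, 102, 122, 179, 220]
  WciI (TCATA, off=1): starts [47, 77, 111, 162, 195] → cuts [48, 78, 112, 163, 196]
  YnoX (ATGCAGG, off=5): starts [141, 183, 229] → cuts [146, 188, 234]
  CdoII (CGAGGAT, off=6): starts [13, 52, 59, 69, 206] → cuts [19, 58, 65, 75, 212]
  GruIV (ATGCA, off=4): starts [0, 8, 37, 129, 141, 183, 229] → cuts [4, 12, 41, 133, 145, 187, 233]

All cut coordinates (distinct, sorted): [4, 12, 19, 41, 48, 58, 65, 75, 78, 90, 102, 112, 122, 133, 145, 146, 163, 179, 187, 188, 196, 212, 220, 233, 234]

Fragments:
  [0,4): 4 bp
  [4,12): 8 bp
  [12,19): 7 bp
  [19,41): 22 bp
  [41,48): 7 bp
  [48,58): 10 bp
  [58,65): 7 bp
  [65,75): 10 bp
  [75,78): 3 bp
  [78,90): 12 bp
  [90,102): 12 bp
  [102,112): 10 bp
  [112,122): 10 bp
  [122,133): 11 bp
  [133,145): 12 bp
  [145,146): 1 bp
  [146,163): 17 bp
  [163,179): 16 bp
  [179,187): 8 bp
  [187,188): 1 bp
  [188,196): 8 bp
  [196,212): 16 bp
  [212,220): 8 bp
  [220,233): 13 bp
  [233,234): 1 bp
  [234,237): 3 bp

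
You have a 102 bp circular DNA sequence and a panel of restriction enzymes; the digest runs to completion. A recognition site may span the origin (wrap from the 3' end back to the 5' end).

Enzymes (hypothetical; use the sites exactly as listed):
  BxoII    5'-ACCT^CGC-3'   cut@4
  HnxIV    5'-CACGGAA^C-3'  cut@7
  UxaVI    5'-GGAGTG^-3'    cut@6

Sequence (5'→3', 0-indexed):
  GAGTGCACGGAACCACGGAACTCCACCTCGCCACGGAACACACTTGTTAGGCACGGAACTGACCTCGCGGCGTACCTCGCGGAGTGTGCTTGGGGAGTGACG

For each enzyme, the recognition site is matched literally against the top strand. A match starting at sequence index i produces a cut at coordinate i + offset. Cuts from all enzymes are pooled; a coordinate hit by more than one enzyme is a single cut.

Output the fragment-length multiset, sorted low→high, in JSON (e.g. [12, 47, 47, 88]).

[7,7,8,8,8,9,10,12,13,20]

Per-enzyme occurrences:
  BxoII ACCTCGC/4: at [24, 61, 73] ⇒ [28, 65, 77]
  HnxIV CACGGAAC/7: at [5, 13, 31, 51] ⇒ [12, 20, 38, 58]
  UxaVI GGAGTG/6: at [80, 93, 101] ⇒ [5, 86, 99]

Pooled cuts: [5, 12, 20, 28, 38, 58, 65, 77, 86, 99]

Fragment lengths:
  5→12: 7 bp
  12→20: 8 bp
  20→28: 8 bp
  28→38: 10 bp
  38→58: 20 bp
  58→65: 7 bp
  65→77: 12 bp
  77→86: 9 bp
  86→99: 13 bp
  99→5 (wrap): 102-99+5 = 8 bp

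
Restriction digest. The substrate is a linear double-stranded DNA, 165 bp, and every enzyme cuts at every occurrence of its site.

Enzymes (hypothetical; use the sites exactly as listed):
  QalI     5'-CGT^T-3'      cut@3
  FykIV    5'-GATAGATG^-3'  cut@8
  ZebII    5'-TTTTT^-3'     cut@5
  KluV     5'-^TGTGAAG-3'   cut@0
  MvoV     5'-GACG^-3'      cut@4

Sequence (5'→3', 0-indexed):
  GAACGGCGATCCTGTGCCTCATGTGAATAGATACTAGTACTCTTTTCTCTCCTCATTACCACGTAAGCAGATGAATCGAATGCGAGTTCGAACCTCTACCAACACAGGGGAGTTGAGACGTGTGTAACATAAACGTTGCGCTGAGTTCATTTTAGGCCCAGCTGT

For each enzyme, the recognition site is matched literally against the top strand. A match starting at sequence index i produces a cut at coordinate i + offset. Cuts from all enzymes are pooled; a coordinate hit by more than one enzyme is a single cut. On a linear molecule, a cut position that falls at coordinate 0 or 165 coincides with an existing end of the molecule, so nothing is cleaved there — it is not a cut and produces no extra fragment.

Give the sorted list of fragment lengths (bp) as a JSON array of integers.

Per-enzyme occurrences:
  QalI (CGTT, off=3): starts [133] → cuts [136]
  FykIV (GATAGATG, off=8): no sites
  ZebII (TTTTT, off=5): no sites
  KluV (TGTGAAG, off=0): no sites
  MvoV (GACG, off=4): starts [116] → cuts [120]

All cut coordinates (distinct, sorted): [120, 136]

Fragments:
  [0,120): 120 bp
  [120,136): 16 bp
  [136,165): 29 bp

[16,29,120]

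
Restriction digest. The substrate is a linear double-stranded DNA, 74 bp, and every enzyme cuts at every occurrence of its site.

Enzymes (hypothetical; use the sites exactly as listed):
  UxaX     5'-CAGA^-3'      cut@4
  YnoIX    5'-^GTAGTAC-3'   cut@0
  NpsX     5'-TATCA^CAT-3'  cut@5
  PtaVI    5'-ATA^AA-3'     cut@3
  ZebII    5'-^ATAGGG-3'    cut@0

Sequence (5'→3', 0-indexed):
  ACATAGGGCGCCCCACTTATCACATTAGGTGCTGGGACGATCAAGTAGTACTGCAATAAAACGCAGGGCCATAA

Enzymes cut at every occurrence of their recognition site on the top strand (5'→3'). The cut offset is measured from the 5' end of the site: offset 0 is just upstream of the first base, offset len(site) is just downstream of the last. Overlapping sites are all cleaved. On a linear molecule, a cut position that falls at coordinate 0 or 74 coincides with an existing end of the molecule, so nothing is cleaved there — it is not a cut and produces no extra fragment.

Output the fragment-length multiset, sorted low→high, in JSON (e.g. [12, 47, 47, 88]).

Site scan:
  UxaX (CAGA, off=4): no sites
  YnoIX GTAGTAC/0: at [44] ⇒ [44]
  NpsX TATCACAT/5: at [17] ⇒ [22]
  PtaVI ATAAA/3: at [55] ⇒ [58]
  ZebII ATAGGG/0: at [2] ⇒ [2]

Pooled cuts: [2, 22, 44, 58]

Fragment lengths:
  [0,2): 2 bp
  [2,22): 20 bp
  [22,44): 22 bp
  [44,58): 14 bp
  [58,74): 16 bp

[2,14,16,20,22]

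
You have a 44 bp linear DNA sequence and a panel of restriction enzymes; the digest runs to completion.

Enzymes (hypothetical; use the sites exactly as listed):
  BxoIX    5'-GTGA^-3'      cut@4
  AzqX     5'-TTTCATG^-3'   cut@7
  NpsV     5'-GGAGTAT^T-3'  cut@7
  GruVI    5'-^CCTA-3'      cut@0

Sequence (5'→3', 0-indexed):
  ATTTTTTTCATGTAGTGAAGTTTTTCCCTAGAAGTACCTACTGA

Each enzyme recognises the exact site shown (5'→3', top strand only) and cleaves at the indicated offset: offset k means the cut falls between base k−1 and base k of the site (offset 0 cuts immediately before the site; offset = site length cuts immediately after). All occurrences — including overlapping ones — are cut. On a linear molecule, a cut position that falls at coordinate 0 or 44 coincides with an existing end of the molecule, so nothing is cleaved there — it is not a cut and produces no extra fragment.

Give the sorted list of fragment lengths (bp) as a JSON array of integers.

Site scan:
  BxoIX GTGA/4: at [14] ⇒ [18]
  AzqX TTTCATG/7: at [5] ⇒ [12]
  NpsV (GGAGTATT, off=7): no sites
  GruVI CCTA/0: at [26, 36] ⇒ [26, 36]

All cut coordinates (distinct, sorted): [12, 18, 26, 36]

Fragments:
  [0,12): 12 bp
  [12,18): 6 bp
  [18,26): 8 bp
  [26,36): 10 bp
  [36,44): 8 bp

[6,8,8,10,12]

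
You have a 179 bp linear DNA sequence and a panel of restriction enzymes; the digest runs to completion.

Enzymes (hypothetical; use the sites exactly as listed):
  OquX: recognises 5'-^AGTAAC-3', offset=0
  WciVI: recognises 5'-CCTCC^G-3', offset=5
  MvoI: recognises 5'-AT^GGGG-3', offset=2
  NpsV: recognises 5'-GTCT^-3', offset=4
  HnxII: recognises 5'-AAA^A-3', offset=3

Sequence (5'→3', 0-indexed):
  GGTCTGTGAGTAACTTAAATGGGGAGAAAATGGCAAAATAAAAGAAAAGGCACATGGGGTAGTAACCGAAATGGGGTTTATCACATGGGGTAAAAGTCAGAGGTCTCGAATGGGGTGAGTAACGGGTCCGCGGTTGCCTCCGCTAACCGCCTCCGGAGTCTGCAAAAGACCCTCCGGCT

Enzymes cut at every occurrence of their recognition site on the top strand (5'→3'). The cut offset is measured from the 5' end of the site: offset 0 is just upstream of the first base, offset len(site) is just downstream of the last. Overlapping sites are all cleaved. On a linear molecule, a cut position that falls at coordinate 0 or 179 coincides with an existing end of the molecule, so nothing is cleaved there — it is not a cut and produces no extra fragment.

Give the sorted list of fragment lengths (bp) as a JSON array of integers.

[3,4,5,5,5,5,5,5,6,7,8,8,8,9,9,12,12,12,13,14,24]

Site scan:
  OquX AGTAAC/0: at [8, 60, 117] ⇒ [8, 60, 117]
  WciVI CCTCCG/5: at [136, 149, 170] ⇒ [141, 154, 175]
  MvoI ATGGGG/2: at [18, 53, 70, 84, 109] ⇒ [20, 55, 72, 86, 111]
  NpsV GTCT/4: at [1, 102, 157] ⇒ [5, 106, 161]
  HnxII AAAA/3: at [26, 34, 39, 44, 91, 163] ⇒ [29, 37, 42, 47, 94, 166]

All cut coordinates (distinct, sorted): [5, 8, 20, 29, 37, 42, 47, 55, 60, 72, 86, 94, 106, 111, 117, 141, 154, 161, 166, 175]

Fragments:
  [0,5): 5 bp
  [5,8): 3 bp
  [8,20): 12 bp
  [20,29): 9 bp
  [29,37): 8 bp
  [37,42): 5 bp
  [42,47): 5 bp
  [47,55): 8 bp
  [55,60): 5 bp
  [60,72): 12 bp
  [72,86): 14 bp
  [86,94): 8 bp
  [94,106): 12 bp
  [106,111): 5 bp
  [111,117): 6 bp
  [117,141): 24 bp
  [141,154): 13 bp
  [154,161): 7 bp
  [161,166): 5 bp
  [166,175): 9 bp
  [175,179): 4 bp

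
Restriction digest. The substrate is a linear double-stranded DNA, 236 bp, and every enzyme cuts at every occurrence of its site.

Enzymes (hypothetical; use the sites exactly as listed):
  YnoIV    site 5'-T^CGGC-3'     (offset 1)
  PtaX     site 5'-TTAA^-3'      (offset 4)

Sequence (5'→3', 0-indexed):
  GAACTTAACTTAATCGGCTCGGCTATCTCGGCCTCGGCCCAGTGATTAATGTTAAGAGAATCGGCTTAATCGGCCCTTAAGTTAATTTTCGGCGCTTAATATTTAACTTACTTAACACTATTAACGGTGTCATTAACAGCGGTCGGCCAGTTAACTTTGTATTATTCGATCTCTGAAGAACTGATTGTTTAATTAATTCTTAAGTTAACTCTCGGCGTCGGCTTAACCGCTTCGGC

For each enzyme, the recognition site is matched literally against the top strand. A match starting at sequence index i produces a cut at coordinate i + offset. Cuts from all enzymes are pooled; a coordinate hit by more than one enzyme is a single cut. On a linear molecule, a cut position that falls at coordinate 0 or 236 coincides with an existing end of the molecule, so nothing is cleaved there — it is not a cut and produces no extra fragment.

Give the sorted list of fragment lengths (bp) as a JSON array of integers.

[1,1,4,4,4,4,5,5,5,5,6,6,6,6,6,7,7,7,8,8,8,9,9,9,10,10,11,12,15,38]

Scan for sites:
  YnoIV (TCGGC, off=1): starts [13, 18, 27, 33, 60, 69, 88, 142, 211, 217, 231] → cuts [14, 19, 28, 34, 61, 70, 89, 143, 212, 218, 232]
  PtaX (TTAA, off=4): starts [4, 9, 45, 51, 65, 76, 81, 95, 102, 111, 120, 132, 150, 188, 192, 199, 204, 222] → cuts [8, 13, 49, 55, 69, 80, 85, 99, 106, 115, 124, 136, 154, 192, 196, 203, 208, 226]

All cut coordinates (distinct, sorted): [8, 13, 14, 19, 28, 34, 49, 55, 61, 69, 70, 80, 85, 89, 99, 106, 115, 124, 136, 143, 154, 192, 196, 203, 208, 212, 218, 226, 232]

Fragments:
  [0,8): 8 bp
  [8,13): 5 bp
  [13,14): 1 bp
  [14,19): 5 bp
  [19,28): 9 bp
  [28,34): 6 bp
  [34,49): 15 bp
  [49,55): 6 bp
  [55,61): 6 bp
  [61,69): 8 bp
  [69,70): 1 bp
  [70,80): 10 bp
  [80,85): 5 bp
  [85,89): 4 bp
  [89,99): 10 bp
  [99,106): 7 bp
  [106,115): 9 bp
  [115,124): 9 bp
  [124,136): 12 bp
  [136,143): 7 bp
  [143,154): 11 bp
  [154,192): 38 bp
  [192,196): 4 bp
  [196,203): 7 bp
  [203,208): 5 bp
  [208,212): 4 bp
  [212,218): 6 bp
  [218,226): 8 bp
  [226,232): 6 bp
  [232,236): 4 bp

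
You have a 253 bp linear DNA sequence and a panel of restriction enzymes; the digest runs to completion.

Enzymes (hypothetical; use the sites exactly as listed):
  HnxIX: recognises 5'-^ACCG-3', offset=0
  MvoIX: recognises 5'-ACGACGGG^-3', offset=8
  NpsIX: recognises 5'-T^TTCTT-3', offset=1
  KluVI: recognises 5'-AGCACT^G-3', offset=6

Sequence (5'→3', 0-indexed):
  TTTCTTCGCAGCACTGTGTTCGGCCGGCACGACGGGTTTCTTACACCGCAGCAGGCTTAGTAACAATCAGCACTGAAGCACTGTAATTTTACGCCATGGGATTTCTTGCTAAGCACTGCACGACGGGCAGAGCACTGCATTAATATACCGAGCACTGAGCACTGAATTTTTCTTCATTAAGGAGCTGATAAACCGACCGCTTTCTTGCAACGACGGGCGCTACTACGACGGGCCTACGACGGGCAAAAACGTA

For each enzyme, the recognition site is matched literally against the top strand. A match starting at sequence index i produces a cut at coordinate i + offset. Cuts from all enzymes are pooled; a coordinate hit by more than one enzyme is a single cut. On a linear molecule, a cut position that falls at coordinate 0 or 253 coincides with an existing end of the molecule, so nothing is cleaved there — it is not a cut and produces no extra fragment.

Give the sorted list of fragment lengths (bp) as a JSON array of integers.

[1,1,4,6,6,7,7,8,9,10,10,10,10,11,14,15,15,16,20,21,22,30]

Per-enzyme occurrences:
  HnxIX (ACCG, off=0): starts [44, 146, 191, 195] → cuts [44, 146, 191, 195]
  MvoIX (ACGACGGG, off=8): starts [28, 119, 209, 224, 235] → cuts [36, 127, 217, 232, 243]
  NpsIX (TTTCTT, off=1): starts [0, 36, 101, 168, 200] → cuts [1, 37, 102, 169, 201]
  KluVI (AGCACTG, off=6): starts [9, 68, 76, 111, 130, 150, 157] → cuts [15, 74, 82, 117, 136, 156, 163]

Pooled cuts: [1, 15, 36, 37, 44, 74, 82, 102, 117, 127, 136, 146, 156, 163, 169, 191, 195, 201, 217, 232, 243]

Fragments:
  [0,1): 1 bp
  [1,15): 14 bp
  [15,36): 21 bp
  [36,37): 1 bp
  [37,44): 7 bp
  [44,74): 30 bp
  [74,82): 8 bp
  [82,102): 20 bp
  [102,117): 15 bp
  [117,127): 10 bp
  [127,136): 9 bp
  [136,146): 10 bp
  [146,156): 10 bp
  [156,163): 7 bp
  [163,169): 6 bp
  [169,191): 22 bp
  [191,195): 4 bp
  [195,201): 6 bp
  [201,217): 16 bp
  [217,232): 15 bp
  [232,243): 11 bp
  [243,253): 10 bp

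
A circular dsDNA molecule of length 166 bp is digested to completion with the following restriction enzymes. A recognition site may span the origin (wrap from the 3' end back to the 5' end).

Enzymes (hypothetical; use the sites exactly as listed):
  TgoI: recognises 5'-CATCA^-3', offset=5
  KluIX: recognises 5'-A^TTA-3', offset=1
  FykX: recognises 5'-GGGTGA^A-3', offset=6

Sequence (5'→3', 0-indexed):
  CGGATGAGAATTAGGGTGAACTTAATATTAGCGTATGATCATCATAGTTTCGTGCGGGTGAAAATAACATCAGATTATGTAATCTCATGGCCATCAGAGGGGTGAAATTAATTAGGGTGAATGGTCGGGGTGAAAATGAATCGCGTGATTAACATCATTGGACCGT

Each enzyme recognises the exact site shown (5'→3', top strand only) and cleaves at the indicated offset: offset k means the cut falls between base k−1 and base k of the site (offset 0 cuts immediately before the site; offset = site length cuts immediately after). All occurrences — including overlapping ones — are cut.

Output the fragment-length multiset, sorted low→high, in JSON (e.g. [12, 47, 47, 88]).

Scan for sites:
  TgoI CATCA/5: at [39, 67, 91, 152] ⇒ [44, 72, 96, 157]
  KluIX ATTA/1: at [9, 26, 73, 106, 110, 147] ⇒ [10, 27, 74, 107, 111, 148]
  FykX GGGTGAA/6: at [13, 55, 99, 114, 127] ⇒ [19, 61, 105, 120, 133]

All cut coordinates (distinct, sorted): [10, 19, 27, 44, 61, 72, 74, 96, 105, 107, 111, 120, 133, 148, 157]

Fragment lengths:
  10→19: 9 bp
  19→27: 8 bp
  27→44: 17 bp
  44→61: 17 bp
  61→72: 11 bp
  72→74: 2 bp
  74→96: 22 bp
  96→105: 9 bp
  105→107: 2 bp
  107→111: 4 bp
  111→120: 9 bp
  120→133: 13 bp
  133→148: 15 bp
  148→157: 9 bp
  157→10 (wrap): 166-157+10 = 19 bp

[2,2,4,8,9,9,9,9,11,13,15,17,17,19,22]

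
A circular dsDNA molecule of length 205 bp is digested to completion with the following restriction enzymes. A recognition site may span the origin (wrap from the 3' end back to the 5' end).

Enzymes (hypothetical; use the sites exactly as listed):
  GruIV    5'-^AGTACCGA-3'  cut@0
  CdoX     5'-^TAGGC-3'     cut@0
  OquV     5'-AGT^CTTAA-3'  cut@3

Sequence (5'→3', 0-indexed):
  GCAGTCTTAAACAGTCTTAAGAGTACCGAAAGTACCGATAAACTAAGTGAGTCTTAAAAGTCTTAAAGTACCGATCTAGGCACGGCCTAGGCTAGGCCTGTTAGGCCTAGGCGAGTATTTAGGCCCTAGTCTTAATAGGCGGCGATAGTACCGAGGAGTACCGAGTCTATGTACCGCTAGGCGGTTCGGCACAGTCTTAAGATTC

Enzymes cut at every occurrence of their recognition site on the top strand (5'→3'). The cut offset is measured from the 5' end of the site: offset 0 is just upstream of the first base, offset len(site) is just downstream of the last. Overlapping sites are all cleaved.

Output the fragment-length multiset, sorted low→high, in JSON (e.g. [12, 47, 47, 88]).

Site scan:
  GruIV (AGTACCGA, off=0): starts [21, 30, 66, 146, 156] → cuts [21, 30, 66, 146, 156]
  CdoX (TAGGC, off=0): starts [76, 87, 92, 101, 107, 119, 135, 177] → cuts [76, 87, 92, 101, 107, 119, 135, 177]
  OquV (AGTCTTAA, off=3): starts [2, 12, 49, 58, 127, 192] → cuts [5, 15, 52, 61, 130, 195]

Pooled cuts: [5, 15, 21, 30, 52, 61, 66, 76, 87, 92, 101, 107, 119, 130, 135, 146, 156, 177, 195]

Fragment lengths:
  5→15: 10 bp
  15→21: 6 bp
  21→30: 9 bp
  30→52: 22 bp
  52→61: 9 bp
  61→66: 5 bp
  66→76: 10 bp
  76→87: 11 bp
  87→92: 5 bp
  92→101: 9 bp
  101→107: 6 bp
  107→119: 12 bp
  119→130: 11 bp
  130→135: 5 bp
  135→146: 11 bp
  146→156: 10 bp
  156→177: 21 bp
  177→195: 18 bp
  195→5 (wrap): 205-195+5 = 15 bp

[5,5,5,6,6,9,9,9,10,10,10,11,11,11,12,15,18,21,22]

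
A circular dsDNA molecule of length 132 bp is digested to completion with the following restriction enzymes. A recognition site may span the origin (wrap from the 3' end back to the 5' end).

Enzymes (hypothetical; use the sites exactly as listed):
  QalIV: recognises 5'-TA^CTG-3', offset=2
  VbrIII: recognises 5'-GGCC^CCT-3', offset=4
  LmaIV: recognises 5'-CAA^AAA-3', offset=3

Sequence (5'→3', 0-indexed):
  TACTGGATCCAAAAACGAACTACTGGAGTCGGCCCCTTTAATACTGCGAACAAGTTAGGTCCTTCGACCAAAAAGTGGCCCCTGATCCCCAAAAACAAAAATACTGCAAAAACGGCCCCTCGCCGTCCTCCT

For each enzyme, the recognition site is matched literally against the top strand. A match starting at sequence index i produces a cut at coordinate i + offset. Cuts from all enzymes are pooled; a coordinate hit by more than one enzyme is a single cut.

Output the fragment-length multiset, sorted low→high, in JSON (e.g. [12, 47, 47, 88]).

[5,6,6,8,9,9,10,10,12,12,17,28]

Site scan:
  QalIV TACTG/2: at [0, 20, 41, 101] ⇒ [2, 22, 43, 103]
  VbrIII GGCCCCT/4: at [30, 76, 113] ⇒ [34, 80, 117]
  LmaIV CAAAAA/3: at [9, 68, 89, 95, 106] ⇒ [12, 71, 92, 98, 109]

Pooled cuts: [2, 12, 22, 34, 43, 71, 80, 92, 98, 103, 109, 117]

Fragment lengths:
  2→12: 10 bp
  12→22: 10 bp
  22→34: 12 bp
  34→43: 9 bp
  43→71: 28 bp
  71→80: 9 bp
  80→92: 12 bp
  92→98: 6 bp
  98→103: 5 bp
  103→109: 6 bp
  109→117: 8 bp
  117→2 (wrap): 132-117+2 = 17 bp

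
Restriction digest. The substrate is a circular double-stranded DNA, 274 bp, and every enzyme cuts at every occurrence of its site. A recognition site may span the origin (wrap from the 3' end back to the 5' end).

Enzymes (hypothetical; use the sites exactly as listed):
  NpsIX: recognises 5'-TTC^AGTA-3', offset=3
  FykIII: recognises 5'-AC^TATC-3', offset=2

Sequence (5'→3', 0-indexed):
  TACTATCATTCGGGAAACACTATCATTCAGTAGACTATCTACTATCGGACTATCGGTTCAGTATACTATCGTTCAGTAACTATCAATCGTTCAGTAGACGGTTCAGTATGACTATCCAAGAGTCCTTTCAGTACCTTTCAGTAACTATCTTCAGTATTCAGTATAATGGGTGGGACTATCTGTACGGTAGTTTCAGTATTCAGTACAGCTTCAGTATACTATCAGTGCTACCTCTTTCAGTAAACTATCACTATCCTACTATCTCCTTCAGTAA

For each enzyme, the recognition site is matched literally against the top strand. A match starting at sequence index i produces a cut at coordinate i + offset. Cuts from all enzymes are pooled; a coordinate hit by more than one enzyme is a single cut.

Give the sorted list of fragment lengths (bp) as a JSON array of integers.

Site scan:
  NpsIX (TTCAGTA, off=3): starts [25, 56, 71, 89, 101, 126, 136, 149, 156, 191, 198, 209, 235, 266] → cuts [28, 59, 74, 92, 104, 129, 139, 152, 159, 194, 201, 212, 238, 269]
  FykIII (ACTATC, off=2): starts [1, 18, 33, 40, 48, 64, 78, 110, 143, 174, 217, 243, 249, 257] → cuts [3, 20, 35, 42, 50, 66, 80, 112, 145, 176, 219, 245, 251, 259]

Pooled cuts: [3, 20, 28, 35, 42, 50, 59, 66, 74, 80, 92, 104, 112, 129, 139, 145, 152, 159, 176, 194, 201, 212, 219, 238, 245, 251, 259, 269]

Fragment lengths:
  3→20: 17 bp
  20→28: 8 bp
  28→35: 7 bp
  35→42: 7 bp
  42→50: 8 bp
  50→59: 9 bp
  59→66: 7 bp
  66→74: 8 bp
  74→80: 6 bp
  80→92: 12 bp
  92→104: 12 bp
  104→112: 8 bp
  112→129: 17 bp
  129→139: 10 bp
  139→145: 6 bp
  145→152: 7 bp
  152→159: 7 bp
  159→176: 17 bp
  176→194: 18 bp
  194→201: 7 bp
  201→212: 11 bp
  212→219: 7 bp
  219→238: 19 bp
  238→245: 7 bp
  245→251: 6 bp
  251→259: 8 bp
  259→269: 10 bp
  269→3 (wrap): 274-269+3 = 8 bp

[6,6,6,7,7,7,7,7,7,7,7,8,8,8,8,8,8,9,10,10,11,12,12,17,17,17,18,19]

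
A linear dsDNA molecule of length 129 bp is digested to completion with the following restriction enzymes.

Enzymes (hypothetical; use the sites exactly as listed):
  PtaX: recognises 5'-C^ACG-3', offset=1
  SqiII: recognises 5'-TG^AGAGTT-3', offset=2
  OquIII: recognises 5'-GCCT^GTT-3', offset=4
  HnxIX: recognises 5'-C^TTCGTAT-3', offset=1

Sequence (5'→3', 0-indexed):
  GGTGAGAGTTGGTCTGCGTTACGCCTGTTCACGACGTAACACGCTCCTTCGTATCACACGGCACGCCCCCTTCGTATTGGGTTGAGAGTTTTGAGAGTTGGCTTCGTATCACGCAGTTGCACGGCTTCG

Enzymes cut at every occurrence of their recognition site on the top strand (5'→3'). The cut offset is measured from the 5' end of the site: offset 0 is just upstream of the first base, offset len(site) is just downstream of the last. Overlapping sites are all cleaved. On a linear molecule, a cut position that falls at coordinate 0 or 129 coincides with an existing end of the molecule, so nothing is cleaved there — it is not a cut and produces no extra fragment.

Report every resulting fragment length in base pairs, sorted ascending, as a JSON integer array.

[4,4,5,7,8,8,9,9,9,10,10,10,14,22]

Site scan:
  PtaX CACG/1: at [29, 39, 56, 61, 109, 119] ⇒ [30, 40, 57, 62, 110, 120]
  SqiII TGAGAGTT/2: at [2, 82, 91] ⇒ [4, 84, 93]
  OquIII GCCTGTT/4: at [22] ⇒ [26]
  HnxIX CTTCGTAT/1: at [46, 69, 101] ⇒ [47, 70, 102]

All cut coordinates (distinct, sorted): [4, 26, 30, 40, 47, 57, 62, 70, 84, 93, 102, 110, 120]

Fragments:
  [0,4): 4 bp
  [4,26): 22 bp
  [26,30): 4 bp
  [30,40): 10 bp
  [40,47): 7 bp
  [47,57): 10 bp
  [57,62): 5 bp
  [62,70): 8 bp
  [70,84): 14 bp
  [84,93): 9 bp
  [93,102): 9 bp
  [102,110): 8 bp
  [110,120): 10 bp
  [120,129): 9 bp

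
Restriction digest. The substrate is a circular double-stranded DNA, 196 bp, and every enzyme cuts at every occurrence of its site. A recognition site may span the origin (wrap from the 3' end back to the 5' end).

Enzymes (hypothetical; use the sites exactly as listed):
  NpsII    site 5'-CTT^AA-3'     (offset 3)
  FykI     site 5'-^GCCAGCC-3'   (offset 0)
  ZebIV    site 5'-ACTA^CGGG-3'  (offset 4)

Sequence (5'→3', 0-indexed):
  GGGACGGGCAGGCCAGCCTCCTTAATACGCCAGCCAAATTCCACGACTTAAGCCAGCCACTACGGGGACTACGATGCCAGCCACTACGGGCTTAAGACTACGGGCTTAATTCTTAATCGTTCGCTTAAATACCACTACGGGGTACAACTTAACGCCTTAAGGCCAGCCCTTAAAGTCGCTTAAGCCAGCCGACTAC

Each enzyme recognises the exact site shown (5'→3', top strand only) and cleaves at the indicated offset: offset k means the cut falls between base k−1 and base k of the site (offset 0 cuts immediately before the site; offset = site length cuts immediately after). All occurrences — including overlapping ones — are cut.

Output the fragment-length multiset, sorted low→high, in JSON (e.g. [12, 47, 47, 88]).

Scan for sites:
  NpsII (CTTAA, off=3): starts [20, 46, 90, 104, 111, 123, 147, 155, 168, 178] → cuts [23, 49, 93, 107, 114, 126, 150, 158, 171, 181]
  FykI (GCCAGCC, off=0): starts [11, 28, 51, 75, 161, 183] → cuts [11, 28, 51, 75, 161, 183]
  ZebIV (ACTACGGG, off=4): starts [58, 82, 96, 133, 191] → cuts [62, 86, 100, 137, 195]

All cut coordinates (distinct, sorted): [11, 23, 28, 49, 51, 62, 75, 86, 93, 100, 107, 114, 126, 137, 150, 158, 161, 171, 181, 183, 195]

Fragments:
  11→23: 12 bp
  23→28: 5 bp
  28→49: 21 bp
  49→51: 2 bp
  51→62: 11 bp
  62→75: 13 bp
  75→86: 11 bp
  86→93: 7 bp
  93→100: 7 bp
  100→107: 7 bp
  107→114: 7 bp
  114→126: 12 bp
  126→137: 11 bp
  137→150: 13 bp
  150→158: 8 bp
  158→161: 3 bp
  161→171: 10 bp
  171→181: 10 bp
  181→183: 2 bp
  183→195: 12 bp
  195→11 (wrap): 196-195+11 = 12 bp

[2,2,3,5,7,7,7,7,8,10,10,11,11,11,12,12,12,12,13,13,21]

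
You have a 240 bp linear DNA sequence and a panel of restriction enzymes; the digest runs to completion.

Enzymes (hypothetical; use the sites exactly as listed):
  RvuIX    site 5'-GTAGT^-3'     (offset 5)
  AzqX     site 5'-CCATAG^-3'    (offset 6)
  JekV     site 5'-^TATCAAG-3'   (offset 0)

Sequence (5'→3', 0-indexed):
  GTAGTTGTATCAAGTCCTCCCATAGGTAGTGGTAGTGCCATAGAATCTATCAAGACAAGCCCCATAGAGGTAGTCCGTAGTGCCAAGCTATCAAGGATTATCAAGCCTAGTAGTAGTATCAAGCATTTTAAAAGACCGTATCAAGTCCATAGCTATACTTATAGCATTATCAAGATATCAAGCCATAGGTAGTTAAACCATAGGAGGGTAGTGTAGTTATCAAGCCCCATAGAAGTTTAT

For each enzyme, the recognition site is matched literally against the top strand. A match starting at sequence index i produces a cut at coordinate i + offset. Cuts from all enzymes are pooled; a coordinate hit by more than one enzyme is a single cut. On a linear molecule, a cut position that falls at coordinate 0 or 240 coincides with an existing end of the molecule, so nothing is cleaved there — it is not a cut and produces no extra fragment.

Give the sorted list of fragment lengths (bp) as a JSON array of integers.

Site scan:
  RvuIX (GTAGT, off=5): starts [0, 25, 31, 69, 76, 109, 112, 188, 207, 212] → cuts [5, 30, 36, 74, 81, 114, 117, 193, 212, 217]
  AzqX (CCATAG, off=6): starts [19, 37, 61, 146, 182, 197, 226] → cuts [25, 43, 67, 152, 188, 203, 232]
  JekV (TATCAAG, off=0): starts [7, 47, 88, 98, 116, 138, 167, 175, 217] → cuts [7, 47, 88, 98, 116, 138, 167, 175, 217]

All cut coordinates (distinct, sorted): [5, 7, 25, 30, 36, 43, 47, 67, 74, 81, 88, 98, 114, 116, 117, 138, 152, 167, 175, 188, 193, 203, 212, 217, 232]

Fragments:
  [0,5): 5 bp
  [5,7): 2 bp
  [7,25): 18 bp
  [25,30): 5 bp
  [30,36): 6 bp
  [36,43): 7 bp
  [43,47): 4 bp
  [47,67): 20 bp
  [67,74): 7 bp
  [74,81): 7 bp
  [81,88): 7 bp
  [88,98): 10 bp
  [98,114): 16 bp
  [114,116): 2 bp
  [116,117): 1 bp
  [117,138): 21 bp
  [138,152): 14 bp
  [152,167): 15 bp
  [167,175): 8 bp
  [175,188): 13 bp
  [188,193): 5 bp
  [193,203): 10 bp
  [203,212): 9 bp
  [212,217): 5 bp
  [217,232): 15 bp
  [232,240): 8 bp

[1,2,2,4,5,5,5,5,6,7,7,7,7,8,8,9,10,10,13,14,15,15,16,18,20,21]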